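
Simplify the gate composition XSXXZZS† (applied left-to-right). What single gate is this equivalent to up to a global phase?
X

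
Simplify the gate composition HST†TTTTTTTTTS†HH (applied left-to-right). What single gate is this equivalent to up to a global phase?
H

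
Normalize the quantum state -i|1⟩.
-i|1⟩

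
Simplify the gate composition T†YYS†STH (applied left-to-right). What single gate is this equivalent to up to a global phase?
H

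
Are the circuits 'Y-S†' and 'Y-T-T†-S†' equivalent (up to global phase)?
Yes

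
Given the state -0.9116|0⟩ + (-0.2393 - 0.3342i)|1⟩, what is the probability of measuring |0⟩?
0.831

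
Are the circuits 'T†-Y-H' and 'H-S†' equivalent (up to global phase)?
No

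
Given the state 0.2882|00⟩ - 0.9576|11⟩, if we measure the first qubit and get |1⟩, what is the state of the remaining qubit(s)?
-|1⟩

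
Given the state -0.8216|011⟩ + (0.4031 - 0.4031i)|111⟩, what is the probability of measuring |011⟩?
0.675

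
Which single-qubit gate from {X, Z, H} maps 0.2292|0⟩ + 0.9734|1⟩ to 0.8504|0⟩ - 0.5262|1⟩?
H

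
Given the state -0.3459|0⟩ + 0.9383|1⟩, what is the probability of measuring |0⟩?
0.1196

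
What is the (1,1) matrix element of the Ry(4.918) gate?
-0.7759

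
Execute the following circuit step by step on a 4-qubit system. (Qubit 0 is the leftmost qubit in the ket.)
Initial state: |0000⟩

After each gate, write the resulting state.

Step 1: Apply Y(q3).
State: i|0001⟩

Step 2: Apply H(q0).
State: (1/√2)i|0001⟩ + (1/√2)i|1001⟩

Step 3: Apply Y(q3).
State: 1/√2|0000⟩ + 1/√2|1000⟩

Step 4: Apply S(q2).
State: 1/√2|0000⟩ + 1/√2|1000⟩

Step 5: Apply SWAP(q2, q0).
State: 1/√2|0000⟩ + 1/√2|0010⟩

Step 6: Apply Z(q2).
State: 1/√2|0000⟩ - 1/√2|0010⟩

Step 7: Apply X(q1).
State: 1/√2|0100⟩ - 1/√2|0110⟩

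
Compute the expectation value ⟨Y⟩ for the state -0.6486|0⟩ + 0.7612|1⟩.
0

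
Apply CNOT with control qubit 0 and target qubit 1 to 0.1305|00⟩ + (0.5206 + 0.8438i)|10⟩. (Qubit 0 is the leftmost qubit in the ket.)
0.1305|00⟩ + (0.5206 + 0.8438i)|11⟩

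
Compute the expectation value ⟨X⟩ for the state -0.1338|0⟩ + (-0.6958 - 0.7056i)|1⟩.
0.1862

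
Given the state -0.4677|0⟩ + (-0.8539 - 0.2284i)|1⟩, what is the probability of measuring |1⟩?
0.7813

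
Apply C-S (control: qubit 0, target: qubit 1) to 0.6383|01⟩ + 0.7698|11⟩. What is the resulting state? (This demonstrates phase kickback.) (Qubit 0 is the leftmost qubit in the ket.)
0.6383|01⟩ + 0.7698i|11⟩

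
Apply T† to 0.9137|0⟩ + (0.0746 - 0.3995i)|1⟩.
0.9137|0⟩ + (-0.2297 - 0.3352i)|1⟩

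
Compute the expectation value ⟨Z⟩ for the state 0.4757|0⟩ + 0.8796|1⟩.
-0.5474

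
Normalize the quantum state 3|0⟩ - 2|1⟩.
0.8321|0⟩ - 0.5547|1⟩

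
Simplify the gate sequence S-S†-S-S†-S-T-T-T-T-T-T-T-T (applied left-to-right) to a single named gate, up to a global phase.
S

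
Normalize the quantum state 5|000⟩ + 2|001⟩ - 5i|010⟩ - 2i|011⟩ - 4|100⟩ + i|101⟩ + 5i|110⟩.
1/2|000⟩ + 0.2|001⟩ - (1/2)i|010⟩ - 0.2i|011⟩ - 0.4|100⟩ + 0.1i|101⟩ + (1/2)i|110⟩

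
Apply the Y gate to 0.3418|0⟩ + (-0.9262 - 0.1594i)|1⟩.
(-0.1594 + 0.9262i)|0⟩ + 0.3418i|1⟩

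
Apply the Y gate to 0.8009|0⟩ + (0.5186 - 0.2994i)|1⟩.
(-0.2994 - 0.5186i)|0⟩ + 0.8009i|1⟩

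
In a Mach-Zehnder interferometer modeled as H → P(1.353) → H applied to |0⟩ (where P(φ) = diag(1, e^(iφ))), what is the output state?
(0.608 + 0.4882i)|0⟩ + (0.392 - 0.4882i)|1⟩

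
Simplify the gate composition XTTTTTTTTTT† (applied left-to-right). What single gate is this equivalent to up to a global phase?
X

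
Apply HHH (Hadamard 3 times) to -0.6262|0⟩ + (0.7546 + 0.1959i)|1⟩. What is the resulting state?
(0.09079 + 0.1385i)|0⟩ + (-0.9764 - 0.1385i)|1⟩

H² = I, so H^3 = H: a single Hadamard. With (a, b) = (-0.6262, (0.7546 + 0.1959i)), H gives ((a + b)/√2, (a − b)/√2) = ((0.09079 + 0.1385i), (-0.9764 - 0.1385i)).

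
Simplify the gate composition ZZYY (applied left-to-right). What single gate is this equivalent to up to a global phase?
I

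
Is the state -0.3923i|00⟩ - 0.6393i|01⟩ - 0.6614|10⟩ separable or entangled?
Entangled

Writing the state as a|00⟩ + b|01⟩ + c|10⟩ + d|11⟩, it is a product state iff ad − bc = 0.
Here (a, b, c, d) = (-0.3923i, -0.6393i, -0.6614, 0): ad − bc = (-0.3923i)(0) − (-0.6393i)(-0.6614) = -0.4228i ≠ 0, so the state is entangled.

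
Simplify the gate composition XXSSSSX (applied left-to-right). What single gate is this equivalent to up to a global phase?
X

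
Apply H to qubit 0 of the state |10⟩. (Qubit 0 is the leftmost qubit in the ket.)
1/√2|00⟩ - 1/√2|10⟩

H on qubit 0 mixes each pair of kets that differ only in qubit 0: amplitudes (a, b) of (|…0…⟩, |…1…⟩) become ((a + b)/√2, (a − b)/√2). Kets absent from the input have amplitude 0.
(|00⟩, |10⟩): (a, b) = (0, 1) → (1/√2, -1/√2)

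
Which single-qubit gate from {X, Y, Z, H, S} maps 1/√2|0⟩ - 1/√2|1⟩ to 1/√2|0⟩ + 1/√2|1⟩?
Z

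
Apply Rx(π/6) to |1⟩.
-0.2588i|0⟩ + 0.9659|1⟩

Rx(π/6) = [[cos(θ/2), −i·sin(θ/2)], [−i·sin(θ/2), cos(θ/2)]]; θ = π/6, cos(θ/2) ≈ 0.965926, sin(θ/2) ≈ 0.258819.
With a = amp(|0⟩) = 0 and b = amp(|1⟩) = 1:
new amp(|0⟩) = (0.965926)·a + (-0.258819i)·b = -0.2588i
new amp(|1⟩) = (-0.258819i)·a + (0.965926)·b = 0.9659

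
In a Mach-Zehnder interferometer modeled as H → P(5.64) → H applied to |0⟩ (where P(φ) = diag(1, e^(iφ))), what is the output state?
(0.9001 - 0.2999i)|0⟩ + (0.09991 + 0.2999i)|1⟩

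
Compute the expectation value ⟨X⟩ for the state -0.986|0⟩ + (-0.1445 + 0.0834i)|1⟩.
0.285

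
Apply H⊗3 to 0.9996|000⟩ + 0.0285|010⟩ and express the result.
0.3635|000⟩ + 0.3635|001⟩ + 0.3433|010⟩ + 0.3433|011⟩ + 0.3635|100⟩ + 0.3635|101⟩ + 0.3433|110⟩ + 0.3433|111⟩

H⊗3 gives amp(|y⟩) = (1/2√2) Σ_x (−1)^(x·y) amp(|x⟩), where x·y is the number of positions in which both x and y have a 1.
|000⟩: (0.9996 + 0.0285)/(2√2) = 0.3635
|001⟩: (0.9996 + 0.0285)/(2√2) = 0.3635
|010⟩: (0.9996 - 0.0285)/(2√2) = 0.3433
|011⟩: (0.9996 - 0.0285)/(2√2) = 0.3433
|100⟩: (0.9996 + 0.0285)/(2√2) = 0.3635
|101⟩: (0.9996 + 0.0285)/(2√2) = 0.3635
|110⟩: (0.9996 - 0.0285)/(2√2) = 0.3433
|111⟩: (0.9996 - 0.0285)/(2√2) = 0.3433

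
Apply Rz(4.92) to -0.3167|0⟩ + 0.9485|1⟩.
(0.2459 + 0.1995i)|0⟩ + (-0.7366 + 0.5976i)|1⟩

Rz(4.92) = [[e^(−iθ/2), 0], [0, e^(iθ/2)]] with e^(±iθ/2) = cos(θ/2) ± i·sin(θ/2); θ = 4.92, cos(θ/2) ≈ -0.77657, sin(θ/2) ≈ 0.630031.
With a = amp(|0⟩) = -0.3167 and b = amp(|1⟩) = 0.9485:
new amp(|0⟩) = (-0.77657 - 0.630031i)·a = (0.2459 + 0.1995i)
new amp(|1⟩) = (-0.77657 + 0.630031i)·b = (-0.7366 + 0.5976i)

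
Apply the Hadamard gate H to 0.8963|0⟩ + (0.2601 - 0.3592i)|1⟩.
(0.8177 - 0.254i)|0⟩ + (0.4499 + 0.254i)|1⟩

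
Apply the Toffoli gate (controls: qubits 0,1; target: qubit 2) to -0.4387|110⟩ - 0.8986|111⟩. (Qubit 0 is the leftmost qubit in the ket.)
-0.8986|110⟩ - 0.4387|111⟩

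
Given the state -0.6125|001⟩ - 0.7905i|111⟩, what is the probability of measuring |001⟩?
0.3752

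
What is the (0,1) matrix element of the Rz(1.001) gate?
0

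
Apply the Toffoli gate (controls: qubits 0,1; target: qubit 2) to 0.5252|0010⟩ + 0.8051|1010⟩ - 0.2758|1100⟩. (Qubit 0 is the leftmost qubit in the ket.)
0.5252|0010⟩ + 0.8051|1010⟩ - 0.2758|1110⟩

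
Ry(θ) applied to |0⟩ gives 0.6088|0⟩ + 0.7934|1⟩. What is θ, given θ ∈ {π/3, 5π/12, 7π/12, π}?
7π/12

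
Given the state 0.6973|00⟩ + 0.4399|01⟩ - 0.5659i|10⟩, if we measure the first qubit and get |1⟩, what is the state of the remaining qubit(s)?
-i|0⟩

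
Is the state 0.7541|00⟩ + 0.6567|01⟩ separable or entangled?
Separable

Writing the state as a|00⟩ + b|01⟩ + c|10⟩ + d|11⟩, it is a product state iff ad − bc = 0.
Here (a, b, c, d) = (0.7541, 0.6567, 0, 0): ad − bc = (0.7541)(0) − (0.6567)(0) = 0, so the state is separable.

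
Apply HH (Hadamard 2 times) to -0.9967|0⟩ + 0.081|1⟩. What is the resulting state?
-0.9967|0⟩ + 0.081|1⟩

H² = I, so an even number of Hadamards cancels: H^2 = I and the state is unchanged.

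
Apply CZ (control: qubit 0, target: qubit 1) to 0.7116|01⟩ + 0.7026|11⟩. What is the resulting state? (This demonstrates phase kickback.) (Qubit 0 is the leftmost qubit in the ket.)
0.7116|01⟩ - 0.7026|11⟩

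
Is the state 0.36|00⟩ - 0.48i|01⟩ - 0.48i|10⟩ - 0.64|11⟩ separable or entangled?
Separable

Writing the state as a|00⟩ + b|01⟩ + c|10⟩ + d|11⟩, it is a product state iff ad − bc = 0.
Here (a, b, c, d) = (0.36, -0.48i, -0.48i, -0.64): ad − bc = (0.36)(-0.64) − (-0.48i)(-0.48i) = 0, so the state is separable.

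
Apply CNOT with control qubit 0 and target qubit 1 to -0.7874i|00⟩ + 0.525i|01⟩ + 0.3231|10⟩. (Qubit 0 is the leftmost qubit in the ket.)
-0.7874i|00⟩ + 0.525i|01⟩ + 0.3231|11⟩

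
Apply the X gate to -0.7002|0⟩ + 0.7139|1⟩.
0.7139|0⟩ - 0.7002|1⟩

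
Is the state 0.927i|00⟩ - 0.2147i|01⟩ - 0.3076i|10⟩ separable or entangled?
Entangled

Writing the state as a|00⟩ + b|01⟩ + c|10⟩ + d|11⟩, it is a product state iff ad − bc = 0.
Here (a, b, c, d) = (0.927i, -0.2147i, -0.3076i, 0): ad − bc = (0.927i)(0) − (-0.2147i)(-0.3076i) = 0.06604 ≠ 0, so the state is entangled.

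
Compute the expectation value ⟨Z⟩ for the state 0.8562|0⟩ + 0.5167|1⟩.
0.4661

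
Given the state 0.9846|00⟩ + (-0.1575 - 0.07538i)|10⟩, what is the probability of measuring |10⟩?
0.03049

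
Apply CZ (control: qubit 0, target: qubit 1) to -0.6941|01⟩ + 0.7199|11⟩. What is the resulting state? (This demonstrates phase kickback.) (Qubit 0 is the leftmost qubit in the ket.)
-0.6941|01⟩ - 0.7199|11⟩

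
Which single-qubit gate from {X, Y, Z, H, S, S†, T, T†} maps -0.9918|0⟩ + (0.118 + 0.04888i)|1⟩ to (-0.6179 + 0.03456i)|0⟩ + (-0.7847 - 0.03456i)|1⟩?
H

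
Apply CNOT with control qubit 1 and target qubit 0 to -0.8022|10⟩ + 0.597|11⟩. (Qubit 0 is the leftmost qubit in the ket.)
0.597|01⟩ - 0.8022|10⟩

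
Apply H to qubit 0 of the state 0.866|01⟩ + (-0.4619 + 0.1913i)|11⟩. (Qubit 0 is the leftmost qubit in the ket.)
(0.2857 + 0.1353i)|01⟩ + (0.939 - 0.1353i)|11⟩

H on qubit 0 mixes each pair of kets that differ only in qubit 0: amplitudes (a, b) of (|…0…⟩, |…1…⟩) become ((a + b)/√2, (a − b)/√2). Kets absent from the input have amplitude 0.
(|01⟩, |11⟩): (a, b) = (0.866, (-0.4619 + 0.1913i)) → ((0.2857 + 0.1353i), (0.939 - 0.1353i))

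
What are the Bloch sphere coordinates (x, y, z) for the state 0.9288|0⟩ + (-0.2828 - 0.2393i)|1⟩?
(-0.5253, -0.4445, 0.7254)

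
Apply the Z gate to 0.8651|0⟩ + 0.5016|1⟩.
0.8651|0⟩ - 0.5016|1⟩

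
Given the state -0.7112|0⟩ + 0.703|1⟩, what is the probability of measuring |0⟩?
0.5058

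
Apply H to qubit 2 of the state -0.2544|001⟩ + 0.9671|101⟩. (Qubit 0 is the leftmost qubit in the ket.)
-0.1799|000⟩ + 0.1799|001⟩ + 0.6838|100⟩ - 0.6838|101⟩

H on qubit 2 mixes each pair of kets that differ only in qubit 2: amplitudes (a, b) of (|…0…⟩, |…1…⟩) become ((a + b)/√2, (a − b)/√2). Kets absent from the input have amplitude 0.
(|000⟩, |001⟩): (a, b) = (0, -0.2544) → (-0.1799, 0.1799)
(|100⟩, |101⟩): (a, b) = (0, 0.9671) → (0.6838, -0.6838)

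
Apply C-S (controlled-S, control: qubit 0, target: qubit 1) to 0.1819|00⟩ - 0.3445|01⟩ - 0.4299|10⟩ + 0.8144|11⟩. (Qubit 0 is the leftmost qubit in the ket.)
0.1819|00⟩ - 0.3445|01⟩ - 0.4299|10⟩ + 0.8144i|11⟩

C-S leaves the control-|0⟩ kets |00⟩, |01⟩ unchanged and applies S to qubit 1 on the control-|1⟩ pair (|10⟩, |11⟩).
S = [[1, 0], [0, i]].
With a = amp(|10⟩) = -0.4299 and b = amp(|11⟩) = 0.8144:
new amp(|10⟩) = (1)·a = -0.4299
new amp(|11⟩) = (i)·b = 0.8144i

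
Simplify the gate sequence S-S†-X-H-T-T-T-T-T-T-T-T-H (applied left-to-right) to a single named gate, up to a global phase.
X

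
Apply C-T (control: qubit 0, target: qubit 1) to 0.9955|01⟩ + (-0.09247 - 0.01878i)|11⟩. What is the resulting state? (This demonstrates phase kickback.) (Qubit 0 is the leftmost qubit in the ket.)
0.9955|01⟩ + (-0.05211 - 0.07867i)|11⟩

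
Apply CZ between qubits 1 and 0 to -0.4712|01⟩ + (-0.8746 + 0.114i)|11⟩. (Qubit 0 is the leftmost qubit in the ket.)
-0.4712|01⟩ + (0.8746 - 0.114i)|11⟩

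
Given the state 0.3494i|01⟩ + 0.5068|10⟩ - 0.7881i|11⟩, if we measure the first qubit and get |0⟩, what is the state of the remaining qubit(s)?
i|1⟩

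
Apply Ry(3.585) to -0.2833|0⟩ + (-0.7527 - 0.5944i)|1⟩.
(0.7966 + 0.5799i)|0⟩ + (-0.1109 + 0.1307i)|1⟩

Ry(3.585) = [[cos(θ/2), −sin(θ/2)], [sin(θ/2), cos(θ/2)]]; θ = 3.585, cos(θ/2) ≈ -0.219892, sin(θ/2) ≈ 0.975524.
With a = amp(|0⟩) = -0.2833 and b = amp(|1⟩) = (-0.7527 - 0.5944i):
new amp(|0⟩) = (-0.219892)·a + (-0.975524)·b = (0.7966 + 0.5799i)
new amp(|1⟩) = (0.975524)·a + (-0.219892)·b = (-0.1109 + 0.1307i)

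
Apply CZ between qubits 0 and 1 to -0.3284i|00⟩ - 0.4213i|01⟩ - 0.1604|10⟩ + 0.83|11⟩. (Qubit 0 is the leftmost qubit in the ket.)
-0.3284i|00⟩ - 0.4213i|01⟩ - 0.1604|10⟩ - 0.83|11⟩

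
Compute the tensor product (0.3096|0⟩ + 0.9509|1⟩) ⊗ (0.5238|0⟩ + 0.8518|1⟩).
0.1622|00⟩ + 0.2637|01⟩ + 0.4981|10⟩ + 0.81|11⟩

amp(|b₁b₂…⟩) = product of the factor amplitudes for bits b₁, b₂, …; only kets whose every factor amplitude is nonzero survive.
|00⟩: (0.3096)(0.5238) = 0.1622
|01⟩: (0.3096)(0.8518) = 0.2637
|10⟩: (0.9509)(0.5238) = 0.4981
|11⟩: (0.9509)(0.8518) = 0.81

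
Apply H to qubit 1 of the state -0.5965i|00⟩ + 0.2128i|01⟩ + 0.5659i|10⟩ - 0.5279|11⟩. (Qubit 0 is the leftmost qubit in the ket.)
-0.2713i|00⟩ - 0.5723i|01⟩ + (-0.3733 + 0.4002i)|10⟩ + (0.3733 + 0.4002i)|11⟩

H on qubit 1 mixes each pair of kets that differ only in qubit 1: amplitudes (a, b) of (|…0…⟩, |…1…⟩) become ((a + b)/√2, (a − b)/√2). Kets absent from the input have amplitude 0.
(|00⟩, |01⟩): (a, b) = (-0.5965i, 0.2128i) → (-0.2713i, -0.5723i)
(|10⟩, |11⟩): (a, b) = (0.5659i, -0.5279) → ((-0.3733 + 0.4002i), (0.3733 + 0.4002i))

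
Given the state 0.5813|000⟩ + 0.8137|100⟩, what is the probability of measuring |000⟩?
0.3379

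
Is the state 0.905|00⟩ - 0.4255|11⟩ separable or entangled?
Entangled

Writing the state as a|00⟩ + b|01⟩ + c|10⟩ + d|11⟩, it is a product state iff ad − bc = 0.
Here (a, b, c, d) = (0.905, 0, 0, -0.4255): ad − bc = (0.905)(-0.4255) − (0)(0) = -0.3851 ≠ 0, so the state is entangled.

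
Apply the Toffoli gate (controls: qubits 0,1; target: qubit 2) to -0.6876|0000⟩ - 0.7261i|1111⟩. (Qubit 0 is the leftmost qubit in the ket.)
-0.6876|0000⟩ - 0.7261i|1101⟩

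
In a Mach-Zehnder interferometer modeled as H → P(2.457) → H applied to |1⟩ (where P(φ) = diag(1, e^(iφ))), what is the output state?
(0.8873 - 0.3162i)|0⟩ + (0.1127 + 0.3162i)|1⟩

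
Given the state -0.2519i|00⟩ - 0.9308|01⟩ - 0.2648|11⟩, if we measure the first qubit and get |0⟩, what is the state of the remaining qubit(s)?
-0.2612i|0⟩ - 0.9653|1⟩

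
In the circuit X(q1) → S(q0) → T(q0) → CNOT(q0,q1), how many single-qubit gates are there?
3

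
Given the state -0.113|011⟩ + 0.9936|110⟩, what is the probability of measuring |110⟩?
0.9872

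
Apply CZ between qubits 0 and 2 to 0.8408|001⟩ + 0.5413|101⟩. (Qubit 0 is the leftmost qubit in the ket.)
0.8408|001⟩ - 0.5413|101⟩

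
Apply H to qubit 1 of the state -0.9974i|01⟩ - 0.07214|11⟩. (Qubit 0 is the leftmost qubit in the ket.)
-0.7053i|00⟩ + 0.7053i|01⟩ - 0.05101|10⟩ + 0.05101|11⟩

H on qubit 1 mixes each pair of kets that differ only in qubit 1: amplitudes (a, b) of (|…0…⟩, |…1…⟩) become ((a + b)/√2, (a − b)/√2). Kets absent from the input have amplitude 0.
(|00⟩, |01⟩): (a, b) = (0, -0.9974i) → (-0.7053i, 0.7053i)
(|10⟩, |11⟩): (a, b) = (0, -0.07214) → (-0.05101, 0.05101)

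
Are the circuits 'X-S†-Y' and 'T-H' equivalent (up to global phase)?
No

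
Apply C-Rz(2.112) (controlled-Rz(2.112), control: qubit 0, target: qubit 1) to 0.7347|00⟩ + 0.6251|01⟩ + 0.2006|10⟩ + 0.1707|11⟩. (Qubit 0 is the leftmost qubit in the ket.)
0.7347|00⟩ + 0.6251|01⟩ + (0.09877 - 0.1746i)|10⟩ + (0.08405 + 0.1486i)|11⟩

C-Rz(2.112) leaves the control-|0⟩ kets |00⟩, |01⟩ unchanged and applies Rz(2.112) to qubit 1 on the control-|1⟩ pair (|10⟩, |11⟩).
Rz(2.112) = [[e^(−iθ/2), 0], [0, e^(iθ/2)]] with e^(±iθ/2) = cos(θ/2) ± i·sin(θ/2); θ = 2.112, cos(θ/2) ≈ 0.492358, sin(θ/2) ≈ 0.870393.
With a = amp(|10⟩) = 0.2006 and b = amp(|11⟩) = 0.1707:
new amp(|10⟩) = (0.492358 - 0.870393i)·a = (0.09877 - 0.1746i)
new amp(|11⟩) = (0.492358 + 0.870393i)·b = (0.08405 + 0.1486i)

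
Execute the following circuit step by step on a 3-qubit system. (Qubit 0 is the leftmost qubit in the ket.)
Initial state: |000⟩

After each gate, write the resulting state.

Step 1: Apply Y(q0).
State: i|100⟩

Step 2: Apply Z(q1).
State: i|100⟩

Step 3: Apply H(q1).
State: (1/√2)i|100⟩ + (1/√2)i|110⟩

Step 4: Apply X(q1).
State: (1/√2)i|100⟩ + (1/√2)i|110⟩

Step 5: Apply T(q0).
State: (-1/2 + (1/2)i)|100⟩ + (-1/2 + (1/2)i)|110⟩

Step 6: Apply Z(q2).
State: (-1/2 + (1/2)i)|100⟩ + (-1/2 + (1/2)i)|110⟩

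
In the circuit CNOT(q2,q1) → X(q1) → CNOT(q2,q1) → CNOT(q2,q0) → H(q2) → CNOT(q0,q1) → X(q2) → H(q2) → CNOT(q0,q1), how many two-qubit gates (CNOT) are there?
5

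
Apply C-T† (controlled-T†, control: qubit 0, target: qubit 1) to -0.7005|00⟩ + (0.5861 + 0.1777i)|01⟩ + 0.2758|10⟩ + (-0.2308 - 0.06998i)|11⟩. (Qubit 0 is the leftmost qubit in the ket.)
-0.7005|00⟩ + (0.5861 + 0.1777i)|01⟩ + 0.2758|10⟩ + (-0.2127 + 0.1137i)|11⟩

C-T† leaves the control-|0⟩ kets |00⟩, |01⟩ unchanged and applies T† to qubit 1 on the control-|1⟩ pair (|10⟩, |11⟩).
T† = [[1, 0], [0, (1/√2 - (1/√2)i)]].
With a = amp(|10⟩) = 0.2758 and b = amp(|11⟩) = (-0.2308 - 0.06998i):
new amp(|10⟩) = (1)·a = 0.2758
new amp(|11⟩) = (1/√2 - (1/√2)i)·b = (-0.2127 + 0.1137i)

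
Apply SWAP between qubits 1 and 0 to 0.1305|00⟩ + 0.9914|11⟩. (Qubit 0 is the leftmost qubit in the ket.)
0.1305|00⟩ + 0.9914|11⟩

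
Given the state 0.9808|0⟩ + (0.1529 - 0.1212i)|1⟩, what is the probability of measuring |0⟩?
0.962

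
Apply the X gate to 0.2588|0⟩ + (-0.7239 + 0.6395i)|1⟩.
(-0.7239 + 0.6395i)|0⟩ + 0.2588|1⟩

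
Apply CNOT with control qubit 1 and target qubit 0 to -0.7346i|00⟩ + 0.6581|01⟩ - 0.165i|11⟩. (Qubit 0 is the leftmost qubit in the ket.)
-0.7346i|00⟩ - 0.165i|01⟩ + 0.6581|11⟩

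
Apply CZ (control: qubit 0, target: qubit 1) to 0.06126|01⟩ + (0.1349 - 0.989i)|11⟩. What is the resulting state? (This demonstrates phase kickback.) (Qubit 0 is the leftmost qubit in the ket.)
0.06126|01⟩ + (-0.1349 + 0.989i)|11⟩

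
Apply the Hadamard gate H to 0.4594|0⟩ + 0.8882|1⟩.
0.9529|0⟩ - 0.3032|1⟩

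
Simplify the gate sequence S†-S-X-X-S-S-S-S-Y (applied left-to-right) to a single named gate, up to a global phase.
Y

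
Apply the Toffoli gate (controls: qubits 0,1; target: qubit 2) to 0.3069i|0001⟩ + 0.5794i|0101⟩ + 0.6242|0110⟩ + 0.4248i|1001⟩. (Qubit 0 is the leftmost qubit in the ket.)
0.3069i|0001⟩ + 0.5794i|0101⟩ + 0.6242|0110⟩ + 0.4248i|1001⟩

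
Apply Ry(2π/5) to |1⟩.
-0.5878|0⟩ + 0.809|1⟩

Ry(2π/5) = [[cos(θ/2), −sin(θ/2)], [sin(θ/2), cos(θ/2)]]; θ = 2π/5, cos(θ/2) ≈ 0.809017, sin(θ/2) ≈ 0.587785.
With a = amp(|0⟩) = 0 and b = amp(|1⟩) = 1:
new amp(|0⟩) = (0.809017)·a + (-0.587785)·b = -0.5878
new amp(|1⟩) = (0.587785)·a + (0.809017)·b = 0.809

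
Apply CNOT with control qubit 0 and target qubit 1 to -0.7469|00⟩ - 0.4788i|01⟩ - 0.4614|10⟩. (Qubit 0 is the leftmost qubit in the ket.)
-0.7469|00⟩ - 0.4788i|01⟩ - 0.4614|11⟩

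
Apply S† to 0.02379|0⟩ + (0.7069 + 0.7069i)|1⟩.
0.02379|0⟩ + (0.7069 - 0.7069i)|1⟩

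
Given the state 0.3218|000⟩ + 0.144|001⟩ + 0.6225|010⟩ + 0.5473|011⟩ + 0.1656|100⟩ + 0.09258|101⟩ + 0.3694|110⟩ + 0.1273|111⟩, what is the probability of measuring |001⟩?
0.02074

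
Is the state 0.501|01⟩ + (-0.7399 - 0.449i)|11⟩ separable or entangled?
Separable

Writing the state as a|00⟩ + b|01⟩ + c|10⟩ + d|11⟩, it is a product state iff ad − bc = 0.
Here (a, b, c, d) = (0, 0.501, 0, (-0.7399 - 0.449i)): ad − bc = (0)(-0.7399 - 0.449i) − (0.501)(0) = 0, so the state is separable.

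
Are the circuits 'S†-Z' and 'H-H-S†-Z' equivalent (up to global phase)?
Yes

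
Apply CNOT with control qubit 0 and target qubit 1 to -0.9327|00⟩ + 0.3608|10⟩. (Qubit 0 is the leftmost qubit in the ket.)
-0.9327|00⟩ + 0.3608|11⟩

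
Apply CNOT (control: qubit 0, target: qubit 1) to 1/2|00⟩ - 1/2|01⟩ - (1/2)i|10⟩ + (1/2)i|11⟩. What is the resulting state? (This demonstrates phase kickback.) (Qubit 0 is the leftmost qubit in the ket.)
1/2|00⟩ - 1/2|01⟩ + (1/2)i|10⟩ - (1/2)i|11⟩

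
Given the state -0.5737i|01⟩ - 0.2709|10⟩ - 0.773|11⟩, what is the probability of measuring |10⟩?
0.07339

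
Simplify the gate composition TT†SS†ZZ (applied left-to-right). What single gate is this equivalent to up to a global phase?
I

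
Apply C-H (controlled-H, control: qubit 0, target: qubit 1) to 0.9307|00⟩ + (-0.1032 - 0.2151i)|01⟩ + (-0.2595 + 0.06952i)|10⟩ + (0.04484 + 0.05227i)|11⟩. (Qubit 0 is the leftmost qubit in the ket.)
0.9307|00⟩ + (-0.1032 - 0.2151i)|01⟩ + (-0.1518 + 0.08612i)|10⟩ + (-0.2152 + 0.0122i)|11⟩

C-H leaves the control-|0⟩ kets |00⟩, |01⟩ unchanged and applies H to qubit 1 on the control-|1⟩ pair (|10⟩, |11⟩).
H = [[1/√2, 1/√2], [1/√2, -1/√2]].
With a = amp(|10⟩) = (-0.2595 + 0.06952i) and b = amp(|11⟩) = (0.04484 + 0.05227i):
new amp(|10⟩) = (1/√2)·a + (1/√2)·b = (-0.1518 + 0.08612i)
new amp(|11⟩) = (1/√2)·a + (-1/√2)·b = (-0.2152 + 0.0122i)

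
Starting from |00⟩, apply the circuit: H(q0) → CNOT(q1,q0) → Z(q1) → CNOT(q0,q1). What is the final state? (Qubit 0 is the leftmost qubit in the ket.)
1/√2|00⟩ + 1/√2|11⟩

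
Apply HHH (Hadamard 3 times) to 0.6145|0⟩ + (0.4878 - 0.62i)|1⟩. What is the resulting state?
(0.7794 - 0.4384i)|0⟩ + (0.08959 + 0.4384i)|1⟩

H² = I, so H^3 = H: a single Hadamard. With (a, b) = (0.6145, (0.4878 - 0.62i)), H gives ((a + b)/√2, (a − b)/√2) = ((0.7794 - 0.4384i), (0.08959 + 0.4384i)).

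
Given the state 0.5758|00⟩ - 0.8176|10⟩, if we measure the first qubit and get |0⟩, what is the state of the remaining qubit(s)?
|0⟩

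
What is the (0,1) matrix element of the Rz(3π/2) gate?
0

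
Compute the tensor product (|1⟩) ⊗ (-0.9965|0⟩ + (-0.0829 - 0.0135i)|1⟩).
-0.9965|10⟩ + (-0.0829 - 0.0135i)|11⟩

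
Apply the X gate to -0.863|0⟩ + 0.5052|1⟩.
0.5052|0⟩ - 0.863|1⟩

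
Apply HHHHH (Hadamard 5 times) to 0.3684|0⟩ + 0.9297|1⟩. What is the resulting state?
0.9179|0⟩ - 0.3969|1⟩

H² = I, so H^5 = H: a single Hadamard. With (a, b) = (0.3684, 0.9297), H gives ((a + b)/√2, (a − b)/√2) = (0.9179, -0.3969).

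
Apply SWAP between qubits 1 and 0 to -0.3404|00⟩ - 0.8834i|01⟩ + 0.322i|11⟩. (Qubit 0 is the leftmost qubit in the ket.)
-0.3404|00⟩ - 0.8834i|10⟩ + 0.322i|11⟩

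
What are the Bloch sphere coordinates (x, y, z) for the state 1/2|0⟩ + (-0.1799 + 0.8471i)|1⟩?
(-0.1799, 0.8471, -0.4999)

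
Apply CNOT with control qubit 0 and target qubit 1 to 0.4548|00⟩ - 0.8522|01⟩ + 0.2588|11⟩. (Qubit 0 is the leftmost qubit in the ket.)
0.4548|00⟩ - 0.8522|01⟩ + 0.2588|10⟩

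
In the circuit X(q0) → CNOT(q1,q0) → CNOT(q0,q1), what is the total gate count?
3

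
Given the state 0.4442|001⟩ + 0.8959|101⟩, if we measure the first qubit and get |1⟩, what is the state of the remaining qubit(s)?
|01⟩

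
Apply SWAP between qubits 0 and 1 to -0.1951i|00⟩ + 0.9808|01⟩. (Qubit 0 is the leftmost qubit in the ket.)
-0.1951i|00⟩ + 0.9808|10⟩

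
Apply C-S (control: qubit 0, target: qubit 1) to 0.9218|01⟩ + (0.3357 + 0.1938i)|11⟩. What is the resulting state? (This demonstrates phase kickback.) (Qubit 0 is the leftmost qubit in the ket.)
0.9218|01⟩ + (-0.1938 + 0.3357i)|11⟩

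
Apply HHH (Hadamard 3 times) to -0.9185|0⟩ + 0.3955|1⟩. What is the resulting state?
-0.3698|0⟩ - 0.9291|1⟩

H² = I, so H^3 = H: a single Hadamard. With (a, b) = (-0.9185, 0.3955), H gives ((a + b)/√2, (a − b)/√2) = (-0.3698, -0.9291).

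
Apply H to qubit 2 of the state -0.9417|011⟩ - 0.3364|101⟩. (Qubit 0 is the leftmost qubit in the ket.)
-0.6659|010⟩ + 0.6659|011⟩ - 0.2379|100⟩ + 0.2379|101⟩

H on qubit 2 mixes each pair of kets that differ only in qubit 2: amplitudes (a, b) of (|…0…⟩, |…1…⟩) become ((a + b)/√2, (a − b)/√2). Kets absent from the input have amplitude 0.
(|010⟩, |011⟩): (a, b) = (0, -0.9417) → (-0.6659, 0.6659)
(|100⟩, |101⟩): (a, b) = (0, -0.3364) → (-0.2379, 0.2379)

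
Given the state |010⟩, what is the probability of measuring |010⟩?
1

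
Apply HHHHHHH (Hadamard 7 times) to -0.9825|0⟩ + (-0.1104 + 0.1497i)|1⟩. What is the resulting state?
(-0.7728 + 0.1059i)|0⟩ + (-0.6167 - 0.1059i)|1⟩

H² = I, so H^7 = H: a single Hadamard. With (a, b) = (-0.9825, (-0.1104 + 0.1497i)), H gives ((a + b)/√2, (a − b)/√2) = ((-0.7728 + 0.1059i), (-0.6167 - 0.1059i)).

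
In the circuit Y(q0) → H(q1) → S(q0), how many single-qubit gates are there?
3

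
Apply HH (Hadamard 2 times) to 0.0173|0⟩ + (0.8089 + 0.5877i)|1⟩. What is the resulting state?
0.0173|0⟩ + (0.8089 + 0.5877i)|1⟩

H² = I, so an even number of Hadamards cancels: H^2 = I and the state is unchanged.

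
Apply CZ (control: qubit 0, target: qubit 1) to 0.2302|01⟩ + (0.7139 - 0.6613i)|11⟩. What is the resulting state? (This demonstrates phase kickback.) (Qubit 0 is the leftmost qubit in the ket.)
0.2302|01⟩ + (-0.7139 + 0.6613i)|11⟩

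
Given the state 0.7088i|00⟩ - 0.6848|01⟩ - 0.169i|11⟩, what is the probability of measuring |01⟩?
0.469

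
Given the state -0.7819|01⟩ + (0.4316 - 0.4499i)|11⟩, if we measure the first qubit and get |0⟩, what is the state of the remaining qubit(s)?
-|1⟩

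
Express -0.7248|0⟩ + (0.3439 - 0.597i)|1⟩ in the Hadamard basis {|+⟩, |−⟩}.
(-0.2693 - 0.4221i)|+⟩ + (-0.7557 + 0.4221i)|−⟩

With |ψ⟩ = α|0⟩ + β|1⟩, the Hadamard-basis coefficients are ⟨+|ψ⟩ = (α + β)/√2 and ⟨−|ψ⟩ = (α − β)/√2.
Here α = -0.7248, β = (0.3439 - 0.597i): (α + β)/√2 = (-0.2693 - 0.4221i), (α − β)/√2 = (-0.7557 + 0.4221i).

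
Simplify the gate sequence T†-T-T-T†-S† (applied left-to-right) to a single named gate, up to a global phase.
S†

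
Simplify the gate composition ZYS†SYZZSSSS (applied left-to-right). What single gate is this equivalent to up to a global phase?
Z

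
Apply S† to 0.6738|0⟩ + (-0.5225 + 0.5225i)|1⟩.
0.6738|0⟩ + (0.5225 + 0.5225i)|1⟩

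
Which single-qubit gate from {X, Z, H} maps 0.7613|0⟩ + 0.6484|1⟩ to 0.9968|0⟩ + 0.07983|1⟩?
H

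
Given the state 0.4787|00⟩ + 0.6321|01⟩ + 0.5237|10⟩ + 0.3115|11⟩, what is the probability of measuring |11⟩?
0.09703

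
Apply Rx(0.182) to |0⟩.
0.9959|0⟩ - 0.09087i|1⟩

Rx(0.182) = [[cos(θ/2), −i·sin(θ/2)], [−i·sin(θ/2), cos(θ/2)]]; θ = 0.182, cos(θ/2) ≈ 0.995862, sin(θ/2) ≈ 0.0908745.
With a = amp(|0⟩) = 1 and b = amp(|1⟩) = 0:
new amp(|0⟩) = (0.995862)·a + (-0.0908745i)·b = 0.9959
new amp(|1⟩) = (-0.0908745i)·a + (0.995862)·b = -0.09087i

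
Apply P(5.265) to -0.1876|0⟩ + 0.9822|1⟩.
-0.1876|0⟩ + (0.5156 - 0.836i)|1⟩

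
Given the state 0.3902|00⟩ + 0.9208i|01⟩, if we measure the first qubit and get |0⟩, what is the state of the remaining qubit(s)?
0.3902|0⟩ + 0.9207i|1⟩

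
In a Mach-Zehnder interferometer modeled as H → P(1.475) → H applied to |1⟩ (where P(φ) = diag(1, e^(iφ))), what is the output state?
(0.4522 - 0.4977i)|0⟩ + (0.5478 + 0.4977i)|1⟩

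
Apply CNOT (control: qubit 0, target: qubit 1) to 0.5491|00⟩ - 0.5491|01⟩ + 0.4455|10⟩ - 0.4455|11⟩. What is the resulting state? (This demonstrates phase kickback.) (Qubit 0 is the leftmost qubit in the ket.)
0.5491|00⟩ - 0.5491|01⟩ - 0.4455|10⟩ + 0.4455|11⟩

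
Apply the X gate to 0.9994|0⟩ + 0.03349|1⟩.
0.03349|0⟩ + 0.9994|1⟩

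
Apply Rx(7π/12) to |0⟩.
0.6088|0⟩ - 0.7934i|1⟩

Rx(7π/12) = [[cos(θ/2), −i·sin(θ/2)], [−i·sin(θ/2), cos(θ/2)]]; θ = 7π/12, cos(θ/2) ≈ 0.608761, sin(θ/2) ≈ 0.793353.
With a = amp(|0⟩) = 1 and b = amp(|1⟩) = 0:
new amp(|0⟩) = (0.608761)·a + (-0.793353i)·b = 0.6088
new amp(|1⟩) = (-0.793353i)·a + (0.608761)·b = -0.7934i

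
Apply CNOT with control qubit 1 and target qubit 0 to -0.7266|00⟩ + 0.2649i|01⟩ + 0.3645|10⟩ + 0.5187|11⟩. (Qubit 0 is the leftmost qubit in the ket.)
-0.7266|00⟩ + 0.5187|01⟩ + 0.3645|10⟩ + 0.2649i|11⟩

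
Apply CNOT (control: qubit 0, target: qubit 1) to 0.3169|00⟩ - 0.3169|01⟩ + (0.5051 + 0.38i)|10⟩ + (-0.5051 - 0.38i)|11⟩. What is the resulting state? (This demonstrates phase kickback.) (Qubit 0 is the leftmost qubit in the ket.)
0.3169|00⟩ - 0.3169|01⟩ + (-0.5051 - 0.38i)|10⟩ + (0.5051 + 0.38i)|11⟩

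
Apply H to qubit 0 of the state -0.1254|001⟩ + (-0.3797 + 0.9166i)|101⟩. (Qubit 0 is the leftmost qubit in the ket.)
(-0.3572 + 0.6481i)|001⟩ + (0.1798 - 0.6481i)|101⟩

H on qubit 0 mixes each pair of kets that differ only in qubit 0: amplitudes (a, b) of (|…0…⟩, |…1…⟩) become ((a + b)/√2, (a − b)/√2). Kets absent from the input have amplitude 0.
(|001⟩, |101⟩): (a, b) = (-0.1254, (-0.3797 + 0.9166i)) → ((-0.3572 + 0.6481i), (0.1798 - 0.6481i))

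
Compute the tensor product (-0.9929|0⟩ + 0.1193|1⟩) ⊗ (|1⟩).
-0.9929|01⟩ + 0.1193|11⟩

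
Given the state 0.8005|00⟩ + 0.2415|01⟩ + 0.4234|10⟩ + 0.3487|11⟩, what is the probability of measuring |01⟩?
0.05832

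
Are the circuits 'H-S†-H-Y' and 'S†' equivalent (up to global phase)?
No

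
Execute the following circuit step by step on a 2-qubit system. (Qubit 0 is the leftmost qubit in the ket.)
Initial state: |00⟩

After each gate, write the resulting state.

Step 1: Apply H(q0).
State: 1/√2|00⟩ + 1/√2|10⟩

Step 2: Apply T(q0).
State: 1/√2|00⟩ + (1/2 + (1/2)i)|10⟩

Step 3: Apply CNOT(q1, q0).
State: 1/√2|00⟩ + (1/2 + (1/2)i)|10⟩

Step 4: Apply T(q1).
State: 1/√2|00⟩ + (1/2 + (1/2)i)|10⟩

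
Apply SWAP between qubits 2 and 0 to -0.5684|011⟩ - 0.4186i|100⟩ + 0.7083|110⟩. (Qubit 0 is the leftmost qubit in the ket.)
-0.4186i|001⟩ + 0.7083|011⟩ - 0.5684|110⟩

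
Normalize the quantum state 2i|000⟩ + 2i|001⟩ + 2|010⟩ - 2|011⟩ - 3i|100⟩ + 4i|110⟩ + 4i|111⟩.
0.2649i|000⟩ + 0.2649i|001⟩ + 0.2649|010⟩ - 0.2649|011⟩ - 0.3974i|100⟩ + 0.5298i|110⟩ + 0.5298i|111⟩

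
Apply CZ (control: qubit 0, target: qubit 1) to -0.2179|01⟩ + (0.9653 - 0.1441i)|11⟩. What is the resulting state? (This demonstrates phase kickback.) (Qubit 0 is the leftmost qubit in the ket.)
-0.2179|01⟩ + (-0.9653 + 0.1441i)|11⟩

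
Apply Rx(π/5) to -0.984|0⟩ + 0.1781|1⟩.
(-0.9358 - 0.05504i)|0⟩ + (0.1694 + 0.3041i)|1⟩

Rx(π/5) = [[cos(θ/2), −i·sin(θ/2)], [−i·sin(θ/2), cos(θ/2)]]; θ = π/5, cos(θ/2) ≈ 0.951057, sin(θ/2) ≈ 0.309017.
With a = amp(|0⟩) = -0.984 and b = amp(|1⟩) = 0.1781:
new amp(|0⟩) = (0.951057)·a + (-0.309017i)·b = (-0.9358 - 0.05504i)
new amp(|1⟩) = (-0.309017i)·a + (0.951057)·b = (0.1694 + 0.3041i)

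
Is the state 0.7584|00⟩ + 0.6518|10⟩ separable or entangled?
Separable

Writing the state as a|00⟩ + b|01⟩ + c|10⟩ + d|11⟩, it is a product state iff ad − bc = 0.
Here (a, b, c, d) = (0.7584, 0, 0.6518, 0): ad − bc = (0.7584)(0) − (0)(0.6518) = 0, so the state is separable.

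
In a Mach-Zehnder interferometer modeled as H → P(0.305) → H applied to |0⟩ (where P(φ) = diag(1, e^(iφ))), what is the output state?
(0.9769 + 0.1501i)|0⟩ + (0.02308 - 0.1501i)|1⟩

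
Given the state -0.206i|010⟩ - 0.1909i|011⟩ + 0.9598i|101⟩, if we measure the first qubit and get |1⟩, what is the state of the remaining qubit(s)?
i|01⟩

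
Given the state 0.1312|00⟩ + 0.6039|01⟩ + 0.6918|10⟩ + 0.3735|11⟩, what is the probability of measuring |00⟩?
0.01721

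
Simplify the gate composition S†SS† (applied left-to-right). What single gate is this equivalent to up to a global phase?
S†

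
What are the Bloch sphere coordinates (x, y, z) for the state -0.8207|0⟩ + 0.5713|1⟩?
(-0.9377, 0, 0.3472)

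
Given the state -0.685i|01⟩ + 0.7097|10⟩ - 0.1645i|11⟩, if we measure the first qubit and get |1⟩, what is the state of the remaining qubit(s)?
0.9742|0⟩ - 0.2258i|1⟩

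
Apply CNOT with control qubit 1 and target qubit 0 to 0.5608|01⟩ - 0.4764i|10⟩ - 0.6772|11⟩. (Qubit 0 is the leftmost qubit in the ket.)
-0.6772|01⟩ - 0.4764i|10⟩ + 0.5608|11⟩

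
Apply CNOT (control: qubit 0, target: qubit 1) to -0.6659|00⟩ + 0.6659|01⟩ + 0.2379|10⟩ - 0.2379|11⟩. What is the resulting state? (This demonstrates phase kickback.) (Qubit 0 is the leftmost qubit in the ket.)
-0.6659|00⟩ + 0.6659|01⟩ - 0.2379|10⟩ + 0.2379|11⟩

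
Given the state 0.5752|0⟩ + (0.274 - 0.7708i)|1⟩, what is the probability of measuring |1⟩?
0.6692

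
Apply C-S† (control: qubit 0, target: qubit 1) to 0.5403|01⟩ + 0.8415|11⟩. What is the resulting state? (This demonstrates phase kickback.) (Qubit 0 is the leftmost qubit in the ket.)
0.5403|01⟩ - 0.8415i|11⟩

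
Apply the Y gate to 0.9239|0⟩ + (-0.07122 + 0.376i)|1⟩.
(0.376 + 0.07122i)|0⟩ + 0.9239i|1⟩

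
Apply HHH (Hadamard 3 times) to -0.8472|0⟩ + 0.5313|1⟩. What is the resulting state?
-0.2234|0⟩ - 0.9747|1⟩

H² = I, so H^3 = H: a single Hadamard. With (a, b) = (-0.8472, 0.5313), H gives ((a + b)/√2, (a − b)/√2) = (-0.2234, -0.9747).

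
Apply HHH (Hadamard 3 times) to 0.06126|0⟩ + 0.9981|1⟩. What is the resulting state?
0.7491|0⟩ - 0.6624|1⟩

H² = I, so H^3 = H: a single Hadamard. With (a, b) = (0.06126, 0.9981), H gives ((a + b)/√2, (a − b)/√2) = (0.7491, -0.6624).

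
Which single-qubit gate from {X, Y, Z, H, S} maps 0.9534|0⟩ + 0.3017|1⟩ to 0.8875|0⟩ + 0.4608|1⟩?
H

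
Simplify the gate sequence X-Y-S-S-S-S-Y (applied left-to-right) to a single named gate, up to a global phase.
X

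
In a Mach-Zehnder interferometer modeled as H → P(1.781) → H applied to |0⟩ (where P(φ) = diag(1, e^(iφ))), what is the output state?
(0.3957 + 0.489i)|0⟩ + (0.6043 - 0.489i)|1⟩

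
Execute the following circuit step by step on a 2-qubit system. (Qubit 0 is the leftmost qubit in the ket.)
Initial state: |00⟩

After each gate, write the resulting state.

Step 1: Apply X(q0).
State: |10⟩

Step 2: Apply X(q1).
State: |11⟩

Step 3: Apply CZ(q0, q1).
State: -|11⟩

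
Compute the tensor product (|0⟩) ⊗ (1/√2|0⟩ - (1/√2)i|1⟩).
1/√2|00⟩ - (1/√2)i|01⟩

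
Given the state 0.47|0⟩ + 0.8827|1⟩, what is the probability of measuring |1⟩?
0.7792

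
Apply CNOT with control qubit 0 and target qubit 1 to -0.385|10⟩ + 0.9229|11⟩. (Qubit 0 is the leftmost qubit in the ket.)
0.9229|10⟩ - 0.385|11⟩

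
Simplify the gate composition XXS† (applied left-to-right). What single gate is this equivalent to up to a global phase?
S†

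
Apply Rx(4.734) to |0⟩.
-0.7147|0⟩ - 0.6994i|1⟩

Rx(4.734) = [[cos(θ/2), −i·sin(θ/2)], [−i·sin(θ/2), cos(θ/2)]]; θ = 4.734, cos(θ/2) ≈ -0.714706, sin(θ/2) ≈ 0.699425.
With a = amp(|0⟩) = 1 and b = amp(|1⟩) = 0:
new amp(|0⟩) = (-0.714706)·a + (-0.699425i)·b = -0.7147
new amp(|1⟩) = (-0.699425i)·a + (-0.714706)·b = -0.6994i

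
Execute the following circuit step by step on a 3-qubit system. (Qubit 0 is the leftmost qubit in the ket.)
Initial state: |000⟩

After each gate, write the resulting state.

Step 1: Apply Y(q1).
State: i|010⟩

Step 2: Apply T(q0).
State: i|010⟩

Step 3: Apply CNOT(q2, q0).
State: i|010⟩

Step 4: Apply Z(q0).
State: i|010⟩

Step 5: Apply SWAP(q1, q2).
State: i|001⟩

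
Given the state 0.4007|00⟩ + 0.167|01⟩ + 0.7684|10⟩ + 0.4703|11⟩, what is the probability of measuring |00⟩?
0.1606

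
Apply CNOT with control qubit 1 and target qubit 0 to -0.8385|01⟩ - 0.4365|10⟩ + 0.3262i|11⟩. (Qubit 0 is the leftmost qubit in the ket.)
0.3262i|01⟩ - 0.4365|10⟩ - 0.8385|11⟩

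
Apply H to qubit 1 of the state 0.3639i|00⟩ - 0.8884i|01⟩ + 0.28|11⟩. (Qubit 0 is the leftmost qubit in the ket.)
-0.3709i|00⟩ + 0.8855i|01⟩ + 0.198|10⟩ - 0.198|11⟩

H on qubit 1 mixes each pair of kets that differ only in qubit 1: amplitudes (a, b) of (|…0…⟩, |…1…⟩) become ((a + b)/√2, (a − b)/√2). Kets absent from the input have amplitude 0.
(|00⟩, |01⟩): (a, b) = (0.3639i, -0.8884i) → (-0.3709i, 0.8855i)
(|10⟩, |11⟩): (a, b) = (0, 0.28) → (0.198, -0.198)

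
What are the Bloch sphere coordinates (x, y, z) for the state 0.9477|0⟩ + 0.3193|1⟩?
(0.6052, 0, 0.7962)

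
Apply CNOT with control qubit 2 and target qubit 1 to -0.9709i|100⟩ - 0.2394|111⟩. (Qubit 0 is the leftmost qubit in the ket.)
-0.9709i|100⟩ - 0.2394|101⟩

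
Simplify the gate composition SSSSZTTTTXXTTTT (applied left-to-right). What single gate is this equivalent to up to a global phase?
Z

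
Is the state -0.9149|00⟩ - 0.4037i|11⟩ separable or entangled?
Entangled

Writing the state as a|00⟩ + b|01⟩ + c|10⟩ + d|11⟩, it is a product state iff ad − bc = 0.
Here (a, b, c, d) = (-0.9149, 0, 0, -0.4037i): ad − bc = (-0.9149)(-0.4037i) − (0)(0) = 0.3693i ≠ 0, so the state is entangled.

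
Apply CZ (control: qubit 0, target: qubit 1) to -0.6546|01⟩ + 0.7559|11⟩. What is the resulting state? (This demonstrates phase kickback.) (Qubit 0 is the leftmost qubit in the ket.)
-0.6546|01⟩ - 0.7559|11⟩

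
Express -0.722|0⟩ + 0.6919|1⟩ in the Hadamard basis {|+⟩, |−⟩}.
-0.02128|+⟩ - 0.9998|−⟩

With |ψ⟩ = α|0⟩ + β|1⟩, the Hadamard-basis coefficients are ⟨+|ψ⟩ = (α + β)/√2 and ⟨−|ψ⟩ = (α − β)/√2.
Here α = -0.722, β = 0.6919: (α + β)/√2 = -0.02128, (α − β)/√2 = -0.9998.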